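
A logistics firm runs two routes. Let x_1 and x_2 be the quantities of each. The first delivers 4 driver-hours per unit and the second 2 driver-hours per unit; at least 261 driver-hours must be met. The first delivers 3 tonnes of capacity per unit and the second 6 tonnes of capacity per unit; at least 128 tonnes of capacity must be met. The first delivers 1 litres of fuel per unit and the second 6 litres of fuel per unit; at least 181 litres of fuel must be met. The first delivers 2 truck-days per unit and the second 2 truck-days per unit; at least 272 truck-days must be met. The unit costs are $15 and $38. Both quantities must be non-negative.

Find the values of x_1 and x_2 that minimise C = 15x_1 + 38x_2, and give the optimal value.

Corner points and C = 15x_1 + 38x_2:
  (0, 136) → C = 5168
  (181, 0) → C = 2715
  (127, 9) → C = 2247
The feasible region is unbounded (it extends along (0, 1), (1, 0)), but C strictly increases along every unbounded feasible direction, so there is no improving ray and the minimum is attained at a vertex.

At the optimal vertex, x_1 + 6x_2 = 181 and 2x_1 + 2x_2 = 272.
Solving simultaneously gives x_1 = 127, x_2 = 9.

x_1 = 127, x_2 = 9, minimum C = 2247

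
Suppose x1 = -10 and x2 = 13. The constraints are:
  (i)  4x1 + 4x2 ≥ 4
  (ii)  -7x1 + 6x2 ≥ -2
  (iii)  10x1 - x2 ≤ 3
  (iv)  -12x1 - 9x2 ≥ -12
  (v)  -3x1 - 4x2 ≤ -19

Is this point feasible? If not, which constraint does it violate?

(i): 12 ≥ 4 ✓
(ii): 148 ≥ -2 ✓
(iii): -113 ≤ 3 ✓
(iv): 3 ≥ -12 ✓
(v): -22 ≤ -19 ✓

feasible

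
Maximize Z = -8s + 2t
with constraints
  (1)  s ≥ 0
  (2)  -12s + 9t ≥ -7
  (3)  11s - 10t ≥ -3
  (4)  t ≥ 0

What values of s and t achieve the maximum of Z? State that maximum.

Feasible corners and Z = -8s + 2t:
  (0, 3/10) → Z = 3/5
  (0, 0) → Z = 0
  (97/21, 113/21) → Z = -550/21
  (7/12, 0) → Z = -14/3

At the optimal vertex, s = 0 and 11s - 10t = -3.
Solving simultaneously gives s = 0, t = 3/10.

s = 0, t = 3/10, maximum Z = 3/5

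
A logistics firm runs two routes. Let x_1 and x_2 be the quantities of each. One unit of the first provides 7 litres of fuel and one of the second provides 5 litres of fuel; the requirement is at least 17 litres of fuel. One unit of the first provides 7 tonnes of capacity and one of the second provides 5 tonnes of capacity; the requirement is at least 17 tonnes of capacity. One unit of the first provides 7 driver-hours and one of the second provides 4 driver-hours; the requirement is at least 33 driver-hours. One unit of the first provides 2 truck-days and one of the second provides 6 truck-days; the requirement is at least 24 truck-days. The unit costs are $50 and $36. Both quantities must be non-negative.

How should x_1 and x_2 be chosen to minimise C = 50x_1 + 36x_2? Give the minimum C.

x_1 = 3, x_2 = 3, minimum C = 258

Corner points and C = 50x_1 + 36x_2:
  (0, 33/4) → C = 297
  (12, 0) → C = 600
  (3, 3) → C = 258
The feasible region is unbounded (it extends along (0, 1), (1, 0)), but C strictly increases along every unbounded feasible direction, so there is no improving ray and the minimum is attained at a vertex.

The optimum lies where 7x_1 + 4x_2 = 33 and 2x_1 + 6x_2 = 24.
Solving simultaneously gives x_1 = 3, x_2 = 3.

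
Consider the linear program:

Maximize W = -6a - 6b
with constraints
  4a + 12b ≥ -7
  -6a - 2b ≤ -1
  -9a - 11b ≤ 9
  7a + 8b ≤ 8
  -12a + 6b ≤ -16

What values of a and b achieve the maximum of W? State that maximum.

a = 25/28, b = -37/42, maximum W = -1/14

Vertices and W = -6a - 6b:
  (38/13, -81/52) → W = -213/26
  (25/28, -37/42) → W = -1/14
  (88/69, -8/69) → W = -160/23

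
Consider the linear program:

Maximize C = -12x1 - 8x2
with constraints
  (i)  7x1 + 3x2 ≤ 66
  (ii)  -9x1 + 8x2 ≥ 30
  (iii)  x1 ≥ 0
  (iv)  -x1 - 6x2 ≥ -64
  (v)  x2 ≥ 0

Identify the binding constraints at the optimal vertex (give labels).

(ii) and (iii)

Corner points and C = -12x1 - 8x2:
  (438/83, 804/83) → C = -11688/83
  (68/13, 382/39) → C = -5504/39
  (0, 15/4) → C = -30
  (0, 32/3) → C = -256/3

The maximum is at (0, 15/4). Substituting into each constraint, equality holds for (ii) and (iii); the remaining constraints have slack.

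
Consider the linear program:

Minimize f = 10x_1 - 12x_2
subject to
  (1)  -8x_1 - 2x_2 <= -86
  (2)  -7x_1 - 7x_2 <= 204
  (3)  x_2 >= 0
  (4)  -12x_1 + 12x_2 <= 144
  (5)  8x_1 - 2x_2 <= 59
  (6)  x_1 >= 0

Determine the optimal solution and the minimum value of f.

x_1 = 83/6, x_2 = 155/6, minimum f = -515/3

Vertices and f = 10x_1 - 12x_2:
  (31/5, 91/5) → f = -782/5
  (145/16, 27/4) → f = 77/8
  (83/6, 155/6) → f = -515/3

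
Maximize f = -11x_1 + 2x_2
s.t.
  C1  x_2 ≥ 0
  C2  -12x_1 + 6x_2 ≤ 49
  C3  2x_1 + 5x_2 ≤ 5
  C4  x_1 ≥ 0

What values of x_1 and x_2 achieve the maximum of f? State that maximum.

x_1 = 0, x_2 = 1, maximum f = 2

Vertices and f = -11x_1 + 2x_2:
  (5/2, 0) → f = -55/2
  (0, 0) → f = 0
  (0, 1) → f = 2

The binding constraints are 2x_1 + 5x_2 = 5 and x_1 = 0.
Solving simultaneously gives x_1 = 0, x_2 = 1.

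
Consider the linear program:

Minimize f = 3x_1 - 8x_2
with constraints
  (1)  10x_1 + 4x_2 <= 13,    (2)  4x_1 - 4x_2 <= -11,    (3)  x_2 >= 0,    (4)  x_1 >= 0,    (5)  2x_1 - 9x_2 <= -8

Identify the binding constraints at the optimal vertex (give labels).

Extreme points and f = 3x_1 - 8x_2:
  (1/7, 81/28) → f = -159/7
  (0, 13/4) → f = -26
  (0, 11/4) → f = -22

The minimum is at (0, 13/4). Substituting into each constraint, equality holds for (1) and (4); the remaining constraints have slack.

(1) and (4)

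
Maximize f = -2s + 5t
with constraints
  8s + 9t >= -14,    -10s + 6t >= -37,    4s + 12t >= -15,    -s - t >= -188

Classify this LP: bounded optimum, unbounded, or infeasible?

From the feasible point (-11/20, -16/15), moving in the direction (-1, 1) keeps every constraint satisfied while f increases without bound.

unbounded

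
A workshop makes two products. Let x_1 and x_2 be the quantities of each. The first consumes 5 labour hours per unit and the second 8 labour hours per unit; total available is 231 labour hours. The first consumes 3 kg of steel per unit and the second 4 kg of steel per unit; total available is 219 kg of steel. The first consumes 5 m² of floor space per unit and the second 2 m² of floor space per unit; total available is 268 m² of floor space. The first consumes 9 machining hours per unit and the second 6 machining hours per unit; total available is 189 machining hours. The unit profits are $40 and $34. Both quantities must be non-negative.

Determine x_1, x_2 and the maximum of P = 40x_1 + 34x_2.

Corner points and P = 40x_1 + 34x_2:
  (0, 0) → P = 0
  (0, 231/8) → P = 3927/4
  (21, 0) → P = 840
  (3, 27) → P = 1038

The optimum lies where 5x_1 + 8x_2 = 231 and 9x_1 + 6x_2 = 189.
Solving simultaneously gives x_1 = 3, x_2 = 27.

x_1 = 3, x_2 = 27, maximum P = 1038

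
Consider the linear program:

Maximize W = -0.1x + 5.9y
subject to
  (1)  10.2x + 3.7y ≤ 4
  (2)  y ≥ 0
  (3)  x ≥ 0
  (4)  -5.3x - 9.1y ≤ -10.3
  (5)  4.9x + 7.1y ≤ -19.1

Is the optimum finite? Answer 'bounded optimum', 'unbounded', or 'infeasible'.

The boundaries -5.3x - 9.1y = -10.3 and 4.9x + 7.1y = -19.1 meet at (-12347/348, 7585/348), but that point violates x ≥ 0. Every candidate vertex is excluded by some other constraint, so the feasible region is empty.

infeasible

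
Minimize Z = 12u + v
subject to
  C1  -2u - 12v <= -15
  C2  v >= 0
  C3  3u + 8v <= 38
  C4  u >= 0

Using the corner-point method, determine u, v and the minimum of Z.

u = 0, v = 5/4, minimum Z = 5/4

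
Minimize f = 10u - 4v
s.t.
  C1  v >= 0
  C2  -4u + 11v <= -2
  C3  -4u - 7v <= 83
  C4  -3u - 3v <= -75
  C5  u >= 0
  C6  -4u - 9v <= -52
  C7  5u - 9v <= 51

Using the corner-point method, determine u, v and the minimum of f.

Extreme points and f = 10u - 4v:
  (277/15, 98/15) → f = 2378/15
  (543/19, 194/19) → f = 4654/19
  (138/7, 37/7) → f = 176

u = 277/15, v = 98/15, minimum f = 2378/15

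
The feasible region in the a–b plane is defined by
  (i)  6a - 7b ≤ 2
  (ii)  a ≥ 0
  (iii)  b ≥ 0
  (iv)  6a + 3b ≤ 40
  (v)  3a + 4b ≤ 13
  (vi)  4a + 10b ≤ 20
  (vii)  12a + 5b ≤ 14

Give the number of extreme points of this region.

The feasible vertices (each the meet of two boundaries and inside every other half-plane) are:
  (1/3, 0)
  (18/19, 10/19)
  (0, 0)
  (0, 2)
  (2/5, 46/25)

5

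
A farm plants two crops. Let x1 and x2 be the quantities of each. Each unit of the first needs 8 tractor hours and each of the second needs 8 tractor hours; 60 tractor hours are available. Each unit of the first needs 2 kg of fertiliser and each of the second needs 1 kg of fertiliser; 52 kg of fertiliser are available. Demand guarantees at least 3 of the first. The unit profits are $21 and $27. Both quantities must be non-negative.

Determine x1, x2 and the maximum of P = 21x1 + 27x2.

Feasible corners and P = 21x1 + 27x2:
  (15/2, 0) → P = 315/2
  (3, 0) → P = 63
  (3, 9/2) → P = 369/2

The binding constraints are 8x1 + 8x2 = 60 and x1 = 3.
Solving simultaneously gives x1 = 3, x2 = 9/2.

x1 = 3, x2 = 9/2, maximum P = 369/2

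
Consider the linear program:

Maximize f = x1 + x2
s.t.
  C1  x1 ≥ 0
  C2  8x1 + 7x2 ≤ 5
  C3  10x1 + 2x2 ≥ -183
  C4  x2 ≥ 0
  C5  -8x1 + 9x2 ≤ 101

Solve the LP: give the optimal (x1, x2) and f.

x1 = 0, x2 = 5/7, maximum f = 5/7

Vertices and f = x1 + x2:
  (0, 5/7) → f = 5/7
  (0, 0) → f = 0
  (5/8, 0) → f = 5/8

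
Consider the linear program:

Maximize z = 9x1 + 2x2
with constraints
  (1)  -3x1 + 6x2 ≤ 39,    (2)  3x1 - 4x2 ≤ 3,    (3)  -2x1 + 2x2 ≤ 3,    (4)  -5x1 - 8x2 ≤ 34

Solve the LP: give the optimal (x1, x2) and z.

Corner points and z = 9x1 + 2x2:
  (29, 21) → z = 303
  (10, 23/2) → z = 113
  (-28/11, -117/44) → z = -621/22
  (-46/13, -53/26) → z = -467/13

The binding constraints are -3x1 + 6x2 = 39 and 3x1 - 4x2 = 3.
Solving simultaneously gives x1 = 29, x2 = 21.

x1 = 29, x2 = 21, maximum z = 303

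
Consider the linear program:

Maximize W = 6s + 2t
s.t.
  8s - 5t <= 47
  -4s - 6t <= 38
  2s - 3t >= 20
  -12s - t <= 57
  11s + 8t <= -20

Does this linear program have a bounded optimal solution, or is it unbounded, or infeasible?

Feasible corners and W = 6s + 2t:
  (23/17, -123/17) → W = -108/17
  (276/119, -677/119) → W = 302/119
  (1/4, -13/2) → W = -23/2
  (100/49, -260/49) → W = 80/49
The feasible region has finitely many vertices and no improving ray; the maximum is 302/119 at (276/119, -677/119).

bounded optimum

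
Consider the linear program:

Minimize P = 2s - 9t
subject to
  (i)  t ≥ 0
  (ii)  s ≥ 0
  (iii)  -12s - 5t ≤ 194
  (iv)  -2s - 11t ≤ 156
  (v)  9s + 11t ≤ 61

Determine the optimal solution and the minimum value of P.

s = 0, t = 61/11, minimum P = -549/11

Feasible corners and P = 2s - 9t:
  (0, 0) → P = 0
  (61/9, 0) → P = 122/9
  (0, 61/11) → P = -549/11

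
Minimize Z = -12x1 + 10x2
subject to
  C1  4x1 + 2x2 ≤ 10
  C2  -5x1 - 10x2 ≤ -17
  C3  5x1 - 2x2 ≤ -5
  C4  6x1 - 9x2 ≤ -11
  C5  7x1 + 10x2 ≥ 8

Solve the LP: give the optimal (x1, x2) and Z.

Vertices and Z = -12x1 + 10x2:
  (5/9, 35/9) → Z = 290/9
  (-4/15, 11/6) → Z = 323/15
  (-9/2, 79/20) → Z = 187/2
The feasible region is unbounded (it extends along (-10, 7), (-1, 2)), but Z strictly increases along every unbounded feasible direction, so there is no improving ray and the minimum is attained at a vertex.

x1 = -4/15, x2 = 11/6, minimum Z = 323/15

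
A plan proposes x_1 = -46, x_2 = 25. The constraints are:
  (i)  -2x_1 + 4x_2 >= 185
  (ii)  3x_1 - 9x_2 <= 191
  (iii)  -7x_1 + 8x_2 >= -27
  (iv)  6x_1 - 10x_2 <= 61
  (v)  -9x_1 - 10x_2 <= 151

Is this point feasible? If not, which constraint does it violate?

not feasible — violates (v)

Constraint (v): -9x_1 - 10x_2 = 164, which is not ≤ 151. All other constraints are satisfied.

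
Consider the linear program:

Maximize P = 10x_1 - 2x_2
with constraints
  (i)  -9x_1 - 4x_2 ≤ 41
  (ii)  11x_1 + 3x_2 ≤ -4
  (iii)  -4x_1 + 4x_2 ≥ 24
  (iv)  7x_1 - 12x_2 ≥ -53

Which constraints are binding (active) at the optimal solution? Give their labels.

Extreme points and P = 10x_1 - 2x_2:
  (-5, 1) → P = -52
  (-88/17, 95/68) → P = -1855/34
  (-19/5, 11/5) → P = -212/5

The maximum is at (-19/5, 11/5). Substituting into each constraint, equality holds for (iii) and (iv); the remaining constraints have slack.

(iii) and (iv)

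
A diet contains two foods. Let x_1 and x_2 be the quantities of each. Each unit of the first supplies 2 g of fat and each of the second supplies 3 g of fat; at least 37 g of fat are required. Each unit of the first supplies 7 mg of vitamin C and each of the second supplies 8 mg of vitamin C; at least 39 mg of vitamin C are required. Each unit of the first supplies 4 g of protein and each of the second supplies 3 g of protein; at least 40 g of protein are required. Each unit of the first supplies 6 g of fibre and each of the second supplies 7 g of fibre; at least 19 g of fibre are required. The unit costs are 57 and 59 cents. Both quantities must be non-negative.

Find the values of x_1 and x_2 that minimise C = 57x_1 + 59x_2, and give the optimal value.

x_1 = 3/2, x_2 = 34/3, minimum C = 4525/6

Vertices and C = 57x_1 + 59x_2:
  (0, 40/3) → C = 2360/3
  (37/2, 0) → C = 2109/2
  (3/2, 34/3) → C = 4525/6
The feasible region is unbounded (it extends along (0, 1), (1, 0)), but C strictly increases along every unbounded feasible direction, so there is no improving ray and the minimum is attained at a vertex.

The binding constraints are 2x_1 + 3x_2 = 37 and 4x_1 + 3x_2 = 40.
Solving simultaneously gives x_1 = 3/2, x_2 = 34/3.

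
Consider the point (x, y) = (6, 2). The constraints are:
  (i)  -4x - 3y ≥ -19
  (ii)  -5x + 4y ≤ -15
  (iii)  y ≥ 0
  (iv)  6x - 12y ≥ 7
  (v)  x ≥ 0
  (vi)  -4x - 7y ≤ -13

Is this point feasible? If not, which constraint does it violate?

not feasible — violates (i)

Constraint (i): -4x - 3y = -30, which is not ≥ -19. All other constraints are satisfied.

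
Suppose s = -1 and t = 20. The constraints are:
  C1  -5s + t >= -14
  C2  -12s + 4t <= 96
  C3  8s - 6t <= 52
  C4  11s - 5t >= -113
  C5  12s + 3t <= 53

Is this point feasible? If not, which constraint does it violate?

feasible

C1: 25 ≥ -14 ✓
C2: 92 ≤ 96 ✓
C3: -128 ≤ 52 ✓
C4: -111 ≥ -113 ✓
C5: 48 ≤ 53 ✓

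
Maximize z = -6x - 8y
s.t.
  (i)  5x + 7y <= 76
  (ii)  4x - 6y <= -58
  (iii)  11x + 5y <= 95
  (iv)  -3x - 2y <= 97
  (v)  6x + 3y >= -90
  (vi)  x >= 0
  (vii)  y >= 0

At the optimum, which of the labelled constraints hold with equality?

(ii) and (vi)

Corner points and z = -6x - 8y:
  (25/29, 297/29) → z = -2526/29
  (0, 76/7) → z = -608/7
  (0, 29/3) → z = -232/3

The maximum is at (0, 29/3). Substituting into each constraint, equality holds for (ii) and (vi); the remaining constraints have slack.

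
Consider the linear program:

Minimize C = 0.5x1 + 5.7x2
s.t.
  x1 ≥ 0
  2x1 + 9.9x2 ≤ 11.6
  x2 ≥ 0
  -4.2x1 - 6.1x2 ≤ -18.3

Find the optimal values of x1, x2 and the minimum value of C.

x1 = 61/14, x2 = 0, minimum C = 61/28

Corner points and C = 0.5x1 + 5.7x2:
  (29/5, 0) → C = 29/10
  (11041/2938, 606/1469) → C = 124289/29380
  (61/14, 0) → C = 61/28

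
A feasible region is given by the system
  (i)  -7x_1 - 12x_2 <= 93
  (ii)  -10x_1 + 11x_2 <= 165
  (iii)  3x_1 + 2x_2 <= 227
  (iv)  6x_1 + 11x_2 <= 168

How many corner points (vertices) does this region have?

The feasible vertices (each the meet of two boundaries and inside every other half-plane) are:
  (-3003/197, 225/197)
  (1455/11, -934/11)
  (3/16, 1335/88)
  (2161/21, -286/7)

4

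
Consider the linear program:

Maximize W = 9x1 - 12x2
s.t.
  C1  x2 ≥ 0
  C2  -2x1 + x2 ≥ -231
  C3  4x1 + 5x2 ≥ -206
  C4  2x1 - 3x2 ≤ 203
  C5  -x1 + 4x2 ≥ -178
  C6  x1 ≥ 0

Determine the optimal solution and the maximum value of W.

Feasible corners and W = 9x1 - 12x2:
  (203/2, 0) → W = 1827/2
  (0, 0) → W = 0
  (245/2, 14) → W = 1869/2
The feasible region is unbounded (it extends along (0, 1), (1, 2)), but W strictly decreases along every unbounded feasible direction, so there is no improving ray and the maximum is attained at a vertex.

At the optimal vertex, -2x1 + x2 = -231 and 2x1 - 3x2 = 203.
Solving simultaneously gives x1 = 245/2, x2 = 14.

x1 = 245/2, x2 = 14, maximum W = 1869/2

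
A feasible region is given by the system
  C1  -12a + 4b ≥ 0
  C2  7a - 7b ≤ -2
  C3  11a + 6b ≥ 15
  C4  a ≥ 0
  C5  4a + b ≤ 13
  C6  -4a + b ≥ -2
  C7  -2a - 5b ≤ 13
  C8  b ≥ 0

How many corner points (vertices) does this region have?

4

Pairwise boundary intersections that survive every other constraint:
  (15/29, 45/29)
  (13/7, 39/7)
  (0, 5/2)
  (0, 13)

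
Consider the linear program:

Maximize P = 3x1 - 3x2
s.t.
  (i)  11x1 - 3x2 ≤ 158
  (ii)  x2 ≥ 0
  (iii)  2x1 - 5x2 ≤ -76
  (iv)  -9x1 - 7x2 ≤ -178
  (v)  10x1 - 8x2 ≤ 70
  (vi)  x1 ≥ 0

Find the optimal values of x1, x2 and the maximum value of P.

Vertices and P = 3x1 - 3x2:
  (1018/49, 1152/49) → P = -402/49
  (358/59, 1040/59) → P = -2046/59
  (0, 178/7) → P = -534/7
The feasible region is unbounded (it extends along (0, 1), (3, 11)), but P strictly decreases along every unbounded feasible direction, so there is no improving ray and the maximum is attained at a vertex.

The optimum lies where 11x1 - 3x2 = 158 and 2x1 - 5x2 = -76.
Solving simultaneously gives x1 = 1018/49, x2 = 1152/49.

x1 = 1018/49, x2 = 1152/49, maximum P = -402/49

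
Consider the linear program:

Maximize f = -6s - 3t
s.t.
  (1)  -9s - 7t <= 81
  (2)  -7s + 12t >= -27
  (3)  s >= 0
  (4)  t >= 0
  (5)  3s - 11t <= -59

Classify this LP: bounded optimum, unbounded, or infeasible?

bounded optimum

Extreme points and f = -6s - 3t:
  (1005/41, 494/41) → f = -7512/41
  (0, 59/11) → f = -177/11
The feasible region has finitely many vertices and no improving ray; the maximum is -177/11 at (0, 59/11).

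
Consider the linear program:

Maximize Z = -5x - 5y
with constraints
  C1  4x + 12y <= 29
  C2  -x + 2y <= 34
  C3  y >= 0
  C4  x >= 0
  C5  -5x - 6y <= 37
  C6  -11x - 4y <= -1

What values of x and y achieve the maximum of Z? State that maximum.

Vertices and Z = -5x - 5y:
  (29/4, 0) → Z = -145/4
  (0, 29/12) → Z = -145/12
  (1/11, 0) → Z = -5/11
  (0, 1/4) → Z = -5/4

The binding constraints are y = 0 and -11x - 4y = -1.
Solving simultaneously gives x = 1/11, y = 0.

x = 1/11, y = 0, maximum Z = -5/11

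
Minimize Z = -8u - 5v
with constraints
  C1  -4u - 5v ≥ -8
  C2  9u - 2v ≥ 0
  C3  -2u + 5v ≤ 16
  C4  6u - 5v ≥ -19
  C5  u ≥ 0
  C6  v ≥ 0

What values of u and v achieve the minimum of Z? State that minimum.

u = 2, v = 0, minimum Z = -16

The binding constraints are -4u - 5v = -8 and v = 0.
Solving simultaneously gives u = 2, v = 0.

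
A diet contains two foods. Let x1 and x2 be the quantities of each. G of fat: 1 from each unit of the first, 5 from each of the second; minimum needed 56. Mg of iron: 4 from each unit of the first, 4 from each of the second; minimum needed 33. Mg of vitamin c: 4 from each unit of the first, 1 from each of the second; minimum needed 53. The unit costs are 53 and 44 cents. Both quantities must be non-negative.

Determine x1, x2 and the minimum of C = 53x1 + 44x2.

Vertices and C = 53x1 + 44x2:
  (0, 53) → C = 2332
  (56, 0) → C = 2968
  (11, 9) → C = 979
The feasible region is unbounded (it extends along (0, 1), (1, 0)), but C strictly increases along every unbounded feasible direction, so there is no improving ray and the minimum is attained at a vertex.

The binding constraints are x1 + 5x2 = 56 and 4x1 + x2 = 53.
Solving simultaneously gives x1 = 11, x2 = 9.

x1 = 11, x2 = 9, minimum C = 979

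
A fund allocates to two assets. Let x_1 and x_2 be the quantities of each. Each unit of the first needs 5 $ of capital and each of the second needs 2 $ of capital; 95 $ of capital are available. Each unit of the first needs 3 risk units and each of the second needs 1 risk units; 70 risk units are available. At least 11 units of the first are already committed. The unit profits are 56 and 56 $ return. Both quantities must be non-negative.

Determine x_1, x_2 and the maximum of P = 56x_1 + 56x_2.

x_1 = 11, x_2 = 20, maximum P = 1736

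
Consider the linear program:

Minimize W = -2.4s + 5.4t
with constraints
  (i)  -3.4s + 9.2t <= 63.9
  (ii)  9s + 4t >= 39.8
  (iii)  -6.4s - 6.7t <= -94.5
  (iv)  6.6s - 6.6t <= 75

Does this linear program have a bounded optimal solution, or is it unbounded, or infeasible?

Vertices and W = -2.4s + 5.4t:
  (14709/2722, 12171/1361) → W = 240363/6805
  (18529/638, 11279/638) → W = 16437/638
  (18770/1441, 2395/1441) → W = -32115/1441
The feasible region has finitely many vertices and no improving ray; the minimum is -32115/1441 at (18770/1441, 2395/1441).

bounded optimum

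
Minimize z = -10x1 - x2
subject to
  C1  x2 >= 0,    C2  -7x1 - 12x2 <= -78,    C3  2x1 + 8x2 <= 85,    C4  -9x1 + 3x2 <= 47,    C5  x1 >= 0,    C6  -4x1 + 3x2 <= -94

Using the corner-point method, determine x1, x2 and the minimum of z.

x1 = 85/2, x2 = 0, minimum z = -425

Feasible corners and z = -10x1 - x2:
  (85/2, 0) → z = -425
  (47/2, 0) → z = -235
  (53/2, 4) → z = -269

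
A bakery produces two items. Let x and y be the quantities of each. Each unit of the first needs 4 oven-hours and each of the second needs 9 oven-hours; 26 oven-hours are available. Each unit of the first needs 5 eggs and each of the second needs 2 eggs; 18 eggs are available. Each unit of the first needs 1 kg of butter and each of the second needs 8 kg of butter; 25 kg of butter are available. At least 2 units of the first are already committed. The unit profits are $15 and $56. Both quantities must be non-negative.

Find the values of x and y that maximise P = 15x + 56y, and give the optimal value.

Vertices and P = 15x + 56y:
  (18/5, 0) → P = 54
  (2, 0) → P = 30
  (110/37, 58/37) → P = 4898/37
  (2, 2) → P = 142

x = 2, y = 2, maximum P = 142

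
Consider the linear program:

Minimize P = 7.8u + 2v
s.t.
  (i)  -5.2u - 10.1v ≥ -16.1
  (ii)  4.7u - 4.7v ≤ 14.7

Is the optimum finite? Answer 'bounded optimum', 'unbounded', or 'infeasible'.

unbounded

From the feasible point (22414/7191, -77/7191), moving in the direction (-4.7, -4.7) keeps every constraint satisfied while P decreases without bound.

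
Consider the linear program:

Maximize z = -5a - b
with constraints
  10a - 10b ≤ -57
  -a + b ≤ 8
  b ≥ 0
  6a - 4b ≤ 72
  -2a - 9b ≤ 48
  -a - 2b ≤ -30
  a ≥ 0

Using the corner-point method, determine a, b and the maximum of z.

a = 14/3, b = 38/3, maximum z = -36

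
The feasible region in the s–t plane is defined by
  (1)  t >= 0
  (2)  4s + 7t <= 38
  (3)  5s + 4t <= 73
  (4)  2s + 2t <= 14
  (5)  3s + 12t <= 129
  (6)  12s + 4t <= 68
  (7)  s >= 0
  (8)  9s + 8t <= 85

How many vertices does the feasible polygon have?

Intersecting each pair of boundary lines and keeping only the points that satisfy every inequality leaves:
  (17/3, 0)
  (0, 0)
  (11/3, 10/3)
  (0, 38/7)
  (5, 2)

5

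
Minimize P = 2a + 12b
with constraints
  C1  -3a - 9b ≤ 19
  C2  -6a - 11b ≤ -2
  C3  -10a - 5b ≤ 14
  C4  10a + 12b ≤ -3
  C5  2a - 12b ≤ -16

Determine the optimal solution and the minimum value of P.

Feasible corners and P = 2a + 12b:
  (-41/20, 13/10) → P = 23/2
  (-76/47, 50/47) → P = 448/47
  (-153/70, 11/7) → P = 507/35
  (-19/12, 77/72) → P = 29/3

a = -76/47, b = 50/47, minimum P = 448/47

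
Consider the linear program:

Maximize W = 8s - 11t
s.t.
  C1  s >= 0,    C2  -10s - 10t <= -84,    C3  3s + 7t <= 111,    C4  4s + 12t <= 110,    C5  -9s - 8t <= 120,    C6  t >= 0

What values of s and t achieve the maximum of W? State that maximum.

s = 55/2, t = 0, maximum W = 220

Extreme points and W = 8s - 11t:
  (0, 42/5) → W = -462/5
  (0, 55/6) → W = -605/6
  (42/5, 0) → W = 336/5
  (55/2, 0) → W = 220

At the optimal vertex, 4s + 12t = 110 and t = 0.
Solving simultaneously gives s = 55/2, t = 0.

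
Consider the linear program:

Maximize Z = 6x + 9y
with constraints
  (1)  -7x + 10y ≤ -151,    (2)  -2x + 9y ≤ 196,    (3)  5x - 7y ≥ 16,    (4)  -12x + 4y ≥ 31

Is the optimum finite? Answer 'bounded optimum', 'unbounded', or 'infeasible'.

Feasible corners and Z = 6x + 9y:
  (-897, -643) → Z = -11169
  (-457/46, -2029/92) → Z = -23745/92
The feasible region has finitely many vertices and no improving ray; the maximum is -23745/92 at (-457/46, -2029/92).

bounded optimum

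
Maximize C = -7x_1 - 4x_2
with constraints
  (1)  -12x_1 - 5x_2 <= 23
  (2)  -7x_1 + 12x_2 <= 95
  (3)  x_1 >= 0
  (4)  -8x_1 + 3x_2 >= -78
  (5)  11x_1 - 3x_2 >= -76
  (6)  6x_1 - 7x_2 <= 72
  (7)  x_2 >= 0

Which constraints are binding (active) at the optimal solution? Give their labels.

Corner points and C = -7x_1 - 4x_2:
  (0, 95/12) → C = -95/3
  (407/25, 1306/75) → C = -13771/75
  (0, 0) → C = 0
  (39/4, 0) → C = -273/4

The maximum is at (0, 0). Substituting into each constraint, equality holds for (3) and (7); the remaining constraints have slack.

(3) and (7)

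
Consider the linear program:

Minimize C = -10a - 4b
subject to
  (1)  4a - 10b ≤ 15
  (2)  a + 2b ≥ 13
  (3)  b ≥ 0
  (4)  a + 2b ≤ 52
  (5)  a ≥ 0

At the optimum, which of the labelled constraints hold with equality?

Extreme points and C = -10a - 4b:
  (80/9, 37/18) → C = -874/9
  (275/9, 193/18) → C = -3136/9
  (0, 13/2) → C = -26
  (0, 26) → C = -104

The minimum is at (275/9, 193/18). Substituting into each constraint, equality holds for (1) and (4); the remaining constraints have slack.

(1) and (4)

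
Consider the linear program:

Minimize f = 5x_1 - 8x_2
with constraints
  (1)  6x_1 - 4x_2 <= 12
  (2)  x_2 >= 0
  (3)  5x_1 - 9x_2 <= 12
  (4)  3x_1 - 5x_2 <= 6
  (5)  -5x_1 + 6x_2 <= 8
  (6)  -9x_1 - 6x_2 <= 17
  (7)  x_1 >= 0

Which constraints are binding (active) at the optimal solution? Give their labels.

Vertices and f = 5x_1 - 8x_2:
  (2, 0) → f = 10
  (13/2, 27/4) → f = -43/2
  (0, 0) → f = 0
  (0, 4/3) → f = -32/3

The minimum is at (13/2, 27/4). Substituting into each constraint, equality holds for (1) and (5); the remaining constraints have slack.

(1) and (5)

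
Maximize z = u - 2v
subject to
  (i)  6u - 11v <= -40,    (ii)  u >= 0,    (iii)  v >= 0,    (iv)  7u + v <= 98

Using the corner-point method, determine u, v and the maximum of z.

Extreme points and z = u - 2v:
  (0, 40/11) → z = -80/11
  (1038/83, 868/83) → z = -698/83
  (0, 98) → z = -196

u = 0, v = 40/11, maximum z = -80/11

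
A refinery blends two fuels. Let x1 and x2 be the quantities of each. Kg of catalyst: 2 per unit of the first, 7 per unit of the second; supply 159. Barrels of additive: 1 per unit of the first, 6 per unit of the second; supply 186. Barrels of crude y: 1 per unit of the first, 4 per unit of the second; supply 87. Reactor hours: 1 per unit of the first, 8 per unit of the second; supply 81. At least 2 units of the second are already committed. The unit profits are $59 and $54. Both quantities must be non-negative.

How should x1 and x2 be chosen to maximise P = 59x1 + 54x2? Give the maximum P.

Extreme points and P = 59x1 + 54x2:
  (0, 81/8) → P = 2187/4
  (0, 2) → P = 108
  (65, 2) → P = 3943

The optimum lies where x1 + 8x2 = 81 and x2 = 2.
Solving simultaneously gives x1 = 65, x2 = 2.

x1 = 65, x2 = 2, maximum P = 3943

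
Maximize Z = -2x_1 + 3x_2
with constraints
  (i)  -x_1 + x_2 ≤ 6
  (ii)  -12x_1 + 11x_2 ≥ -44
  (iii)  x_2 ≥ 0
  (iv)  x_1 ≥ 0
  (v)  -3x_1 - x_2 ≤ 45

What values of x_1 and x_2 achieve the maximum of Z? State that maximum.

At the optimal vertex, -x_1 + x_2 = 6 and -12x_1 + 11x_2 = -44.
Solving simultaneously gives x_1 = 110, x_2 = 116.

x_1 = 110, x_2 = 116, maximum Z = 128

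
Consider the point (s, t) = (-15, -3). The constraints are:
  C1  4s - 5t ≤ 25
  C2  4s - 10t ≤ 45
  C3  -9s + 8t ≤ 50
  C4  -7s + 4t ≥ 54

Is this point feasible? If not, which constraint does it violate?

not feasible — violates C3

Constraint C3: -9s + 8t = 111, which is not ≤ 50. All other constraints are satisfied.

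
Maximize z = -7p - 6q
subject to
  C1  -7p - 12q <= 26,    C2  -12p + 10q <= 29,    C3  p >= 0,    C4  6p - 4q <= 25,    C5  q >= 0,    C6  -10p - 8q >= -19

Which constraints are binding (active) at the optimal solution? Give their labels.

C3 and C5

Feasible corners and z = -7p - 6q:
  (0, 0) → z = 0
  (0, 19/8) → z = -57/4
  (19/10, 0) → z = -133/10

The maximum is at (0, 0). Substituting into each constraint, equality holds for C3 and C5; the remaining constraints have slack.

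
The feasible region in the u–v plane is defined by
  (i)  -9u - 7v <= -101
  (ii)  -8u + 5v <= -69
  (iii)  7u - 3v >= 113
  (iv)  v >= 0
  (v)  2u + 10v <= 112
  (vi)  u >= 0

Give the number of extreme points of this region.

The feasible vertices (each the meet of two boundaries and inside every other half-plane) are:
  (113/7, 0)
  (733/38, 279/38)
  (56, 0)

3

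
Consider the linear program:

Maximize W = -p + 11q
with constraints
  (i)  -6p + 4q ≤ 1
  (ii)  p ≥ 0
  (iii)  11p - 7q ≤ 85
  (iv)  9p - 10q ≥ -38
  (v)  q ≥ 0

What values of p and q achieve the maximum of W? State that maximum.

p = 1116/47, q = 1183/47, maximum W = 11897/47

Vertices and W = -p + 11q:
  (0, 1/4) → W = 11/4
  (71/12, 73/8) → W = 2267/24
  (0, 0) → W = 0
  (1116/47, 1183/47) → W = 11897/47
  (85/11, 0) → W = -85/11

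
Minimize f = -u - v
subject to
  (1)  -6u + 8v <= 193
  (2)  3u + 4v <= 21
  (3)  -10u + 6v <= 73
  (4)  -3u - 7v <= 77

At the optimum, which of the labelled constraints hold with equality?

Extreme points and f = -u - v:
  (-83/29, 429/58) → f = -263/58
  (455/9, -98/3) → f = -161/9
  (-973/88, -551/88) → f = 381/22

The minimum is at (455/9, -98/3). Substituting into each constraint, equality holds for (2) and (4); the remaining constraints have slack.

(2) and (4)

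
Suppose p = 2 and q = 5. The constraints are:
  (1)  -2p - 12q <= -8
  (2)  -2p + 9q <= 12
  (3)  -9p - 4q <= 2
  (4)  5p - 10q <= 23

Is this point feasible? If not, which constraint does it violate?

Constraint (2): -2p + 9q = 41, which is not ≤ 12. All other constraints are satisfied.

not feasible — violates (2)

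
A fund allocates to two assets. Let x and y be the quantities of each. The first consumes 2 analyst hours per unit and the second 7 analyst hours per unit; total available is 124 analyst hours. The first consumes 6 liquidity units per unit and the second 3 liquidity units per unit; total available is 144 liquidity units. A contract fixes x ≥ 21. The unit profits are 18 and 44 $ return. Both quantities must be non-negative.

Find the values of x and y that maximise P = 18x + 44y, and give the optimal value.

Vertices and P = 18x + 44y:
  (24, 0) → P = 432
  (21, 0) → P = 378
  (21, 6) → P = 642

x = 21, y = 6, maximum P = 642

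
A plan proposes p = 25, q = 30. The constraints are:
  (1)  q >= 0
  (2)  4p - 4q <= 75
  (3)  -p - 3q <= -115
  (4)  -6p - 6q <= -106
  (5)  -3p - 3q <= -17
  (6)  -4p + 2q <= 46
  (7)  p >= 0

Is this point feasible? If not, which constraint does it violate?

feasible

(1): 30 ≥ 0 ✓
(2): -20 ≤ 75 ✓
(3): -115 ≤ -115 ✓
(4): -330 ≤ -106 ✓
(5): -165 ≤ -17 ✓
(6): -40 ≤ 46 ✓
(7): 25 ≥ 0 ✓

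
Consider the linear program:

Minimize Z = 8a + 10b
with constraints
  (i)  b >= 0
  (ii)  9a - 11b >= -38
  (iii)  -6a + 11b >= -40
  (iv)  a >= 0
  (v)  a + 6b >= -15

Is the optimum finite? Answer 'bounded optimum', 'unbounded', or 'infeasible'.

bounded optimum

Feasible corners and Z = 8a + 10b:
  (20/3, 0) → Z = 160/3
  (0, 0) → Z = 0
  (0, 38/11) → Z = 380/11
The feasible region has finitely many vertices and no improving ray; the minimum is 0 at (0, 0).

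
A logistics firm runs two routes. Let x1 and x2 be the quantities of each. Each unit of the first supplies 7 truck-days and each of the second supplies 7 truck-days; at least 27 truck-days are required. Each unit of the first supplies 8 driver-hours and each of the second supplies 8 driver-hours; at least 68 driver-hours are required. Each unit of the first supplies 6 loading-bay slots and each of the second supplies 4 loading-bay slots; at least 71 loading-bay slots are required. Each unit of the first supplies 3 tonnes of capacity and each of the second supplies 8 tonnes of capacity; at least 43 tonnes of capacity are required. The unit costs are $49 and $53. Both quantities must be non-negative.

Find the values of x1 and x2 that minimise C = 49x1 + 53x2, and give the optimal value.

x1 = 11, x2 = 5/4, minimum C = 2421/4

Corner points and C = 49x1 + 53x2:
  (0, 71/4) → C = 3763/4
  (43/3, 0) → C = 2107/3
  (11, 5/4) → C = 2421/4
The feasible region is unbounded (it extends along (0, 1), (1, 0)), but C strictly increases along every unbounded feasible direction, so there is no improving ray and the minimum is attained at a vertex.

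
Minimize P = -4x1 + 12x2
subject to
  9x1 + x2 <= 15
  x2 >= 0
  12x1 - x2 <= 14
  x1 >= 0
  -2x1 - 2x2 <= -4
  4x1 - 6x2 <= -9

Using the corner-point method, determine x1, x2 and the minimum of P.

Feasible corners and P = -4x1 + 12x2:
  (29/21, 18/7) → P = 76/3
  (0, 15) → P = 180
  (93/68, 41/17) → P = 399/17
  (0, 2) → P = 24
  (3/10, 17/10) → P = 96/5

x1 = 3/10, x2 = 17/10, minimum P = 96/5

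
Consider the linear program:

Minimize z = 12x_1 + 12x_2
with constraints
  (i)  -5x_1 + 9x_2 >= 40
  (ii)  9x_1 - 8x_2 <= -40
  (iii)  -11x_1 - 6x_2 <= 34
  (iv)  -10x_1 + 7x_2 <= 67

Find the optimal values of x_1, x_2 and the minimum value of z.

x_1 = -182/43, x_2 = 90/43, minimum z = -1104/43

The feasible region is unbounded (it extends along (7, 10), (8, 9)), but z strictly increases along every unbounded feasible direction, so there is no improving ray and the minimum is attained at a vertex.

At the optimal vertex, -5x_1 + 9x_2 = 40 and -11x_1 - 6x_2 = 34.
Solving simultaneously gives x_1 = -182/43, x_2 = 90/43.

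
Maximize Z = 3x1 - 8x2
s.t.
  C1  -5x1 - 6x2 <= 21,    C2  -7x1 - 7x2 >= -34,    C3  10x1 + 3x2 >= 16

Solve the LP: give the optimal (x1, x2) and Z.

Feasible corners and Z = 3x1 - 8x2:
  (351/7, -317/7) → Z = 3589/7
  (53/15, -58/9) → Z = 2797/45
  (10/49, 228/49) → Z = -1794/49

x1 = 351/7, x2 = -317/7, maximum Z = 3589/7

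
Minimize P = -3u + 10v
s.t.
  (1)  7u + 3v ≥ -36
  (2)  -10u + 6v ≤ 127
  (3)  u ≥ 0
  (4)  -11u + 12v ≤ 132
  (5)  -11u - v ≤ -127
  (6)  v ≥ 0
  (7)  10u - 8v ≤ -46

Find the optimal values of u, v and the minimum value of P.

Extreme points and P = -3u + 10v:
  (1392/143, 259/13) → P = 24314/143
  (63/4, 407/16) → P = 1657/8
  (485/49, 888/49) → P = 7425/49

The binding constraints are -11u - v = -127 and 10u - 8v = -46.
Solving simultaneously gives u = 485/49, v = 888/49.

u = 485/49, v = 888/49, minimum P = 7425/49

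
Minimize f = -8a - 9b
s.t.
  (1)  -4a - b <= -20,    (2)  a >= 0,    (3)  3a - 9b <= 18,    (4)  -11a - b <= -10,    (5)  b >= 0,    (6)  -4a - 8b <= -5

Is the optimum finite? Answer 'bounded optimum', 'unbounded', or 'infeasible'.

unbounded

From the feasible point (0, 20), moving in the direction (0, 1) keeps every constraint satisfied while f decreases without bound.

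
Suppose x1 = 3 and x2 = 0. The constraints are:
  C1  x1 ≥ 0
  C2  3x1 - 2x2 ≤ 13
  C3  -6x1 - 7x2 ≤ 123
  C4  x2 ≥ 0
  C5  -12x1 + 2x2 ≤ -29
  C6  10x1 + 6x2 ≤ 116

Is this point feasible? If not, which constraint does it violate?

C1: 3 ≥ 0 ✓
C2: 9 ≤ 13 ✓
C3: -18 ≤ 123 ✓
C4: 0 ≥ 0 ✓
C5: -36 ≤ -29 ✓
C6: 30 ≤ 116 ✓

feasible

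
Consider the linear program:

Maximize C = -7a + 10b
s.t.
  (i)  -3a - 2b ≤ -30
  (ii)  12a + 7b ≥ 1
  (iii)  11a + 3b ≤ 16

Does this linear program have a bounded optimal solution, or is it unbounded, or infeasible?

unbounded

From the feasible point (-208/3, 119), moving in the direction (-7, 12) keeps every constraint satisfied while C increases without bound.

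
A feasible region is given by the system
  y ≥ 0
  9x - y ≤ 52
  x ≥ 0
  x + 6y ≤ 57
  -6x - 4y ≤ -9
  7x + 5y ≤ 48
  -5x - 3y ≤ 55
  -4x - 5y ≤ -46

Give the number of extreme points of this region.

4

Intersecting each pair of boundary lines and keeping only the points that satisfy every inequality leaves:
  (0, 19/2)
  (0, 46/5)
  (3/37, 351/37)
  (2/3, 26/3)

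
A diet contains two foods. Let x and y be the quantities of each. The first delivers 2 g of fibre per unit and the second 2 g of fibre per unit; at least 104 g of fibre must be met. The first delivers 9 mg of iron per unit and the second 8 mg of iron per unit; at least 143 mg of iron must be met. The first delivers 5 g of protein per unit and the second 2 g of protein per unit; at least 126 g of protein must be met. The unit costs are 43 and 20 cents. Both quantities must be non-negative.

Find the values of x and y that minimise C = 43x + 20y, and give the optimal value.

Extreme points and C = 43x + 20y:
  (0, 63) → C = 1260
  (52, 0) → C = 2236
  (22/3, 134/3) → C = 3626/3
The feasible region is unbounded (it extends along (0, 1), (1, 0)), but C strictly increases along every unbounded feasible direction, so there is no improving ray and the minimum is attained at a vertex.

The binding constraints are 2x + 2y = 104 and 5x + 2y = 126.
Solving simultaneously gives x = 22/3, y = 134/3.

x = 22/3, y = 134/3, minimum C = 3626/3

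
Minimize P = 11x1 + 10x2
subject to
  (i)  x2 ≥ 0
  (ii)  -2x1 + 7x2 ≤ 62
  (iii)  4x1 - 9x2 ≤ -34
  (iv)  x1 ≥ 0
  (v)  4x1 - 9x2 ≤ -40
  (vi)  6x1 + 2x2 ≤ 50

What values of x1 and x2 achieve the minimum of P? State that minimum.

x1 = 0, x2 = 40/9, minimum P = 400/9

Corner points and P = 11x1 + 10x2:
  (0, 62/7) → P = 620/7
  (113/23, 236/23) → P = 3603/23
  (0, 40/9) → P = 400/9
  (185/31, 220/31) → P = 4235/31

The binding constraints are x1 = 0 and 4x1 - 9x2 = -40.
Solving simultaneously gives x1 = 0, x2 = 40/9.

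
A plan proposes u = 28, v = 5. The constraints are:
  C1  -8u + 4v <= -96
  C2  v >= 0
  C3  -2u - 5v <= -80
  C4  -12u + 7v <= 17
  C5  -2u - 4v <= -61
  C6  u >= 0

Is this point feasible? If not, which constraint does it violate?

C1: -204 ≤ -96 ✓
C2: 5 ≥ 0 ✓
C3: -81 ≤ -80 ✓
C4: -301 ≤ 17 ✓
C5: -76 ≤ -61 ✓
C6: 28 ≥ 0 ✓

feasible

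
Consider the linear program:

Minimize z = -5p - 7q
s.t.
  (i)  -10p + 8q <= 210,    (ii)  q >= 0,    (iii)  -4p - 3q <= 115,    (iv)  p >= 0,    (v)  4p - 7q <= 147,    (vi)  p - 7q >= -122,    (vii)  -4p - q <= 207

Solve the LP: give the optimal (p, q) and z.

p = 269/3, q = 635/21, minimum z = -660

Vertices and z = -5p - 7q:
  (0, 0) → z = 0
  (147/4, 0) → z = -735/4
  (0, 122/7) → z = -122
  (269/3, 635/21) → z = -660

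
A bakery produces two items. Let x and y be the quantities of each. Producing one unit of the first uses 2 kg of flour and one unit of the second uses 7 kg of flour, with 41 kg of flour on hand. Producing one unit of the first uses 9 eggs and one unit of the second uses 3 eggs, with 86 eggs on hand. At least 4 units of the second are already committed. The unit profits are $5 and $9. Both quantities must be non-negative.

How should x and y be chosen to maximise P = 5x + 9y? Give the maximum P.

x = 13/2, y = 4, maximum P = 137/2

Extreme points and P = 5x + 9y:
  (0, 41/7) → P = 369/7
  (0, 4) → P = 36
  (13/2, 4) → P = 137/2

The binding constraints are 2x + 7y = 41 and y = 4.
Solving simultaneously gives x = 13/2, y = 4.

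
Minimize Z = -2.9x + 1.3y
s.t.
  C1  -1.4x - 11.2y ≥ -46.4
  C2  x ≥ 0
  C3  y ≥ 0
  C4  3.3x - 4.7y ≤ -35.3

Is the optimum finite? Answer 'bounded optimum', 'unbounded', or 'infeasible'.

The boundaries -1.4x - 11.2y = -46.4 and x = 0 meet at (0, 29/7), but that point violates 3.3x - 4.7y ≤ -35.3. Every candidate vertex is excluded by some other constraint, so the feasible region is empty.

infeasible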